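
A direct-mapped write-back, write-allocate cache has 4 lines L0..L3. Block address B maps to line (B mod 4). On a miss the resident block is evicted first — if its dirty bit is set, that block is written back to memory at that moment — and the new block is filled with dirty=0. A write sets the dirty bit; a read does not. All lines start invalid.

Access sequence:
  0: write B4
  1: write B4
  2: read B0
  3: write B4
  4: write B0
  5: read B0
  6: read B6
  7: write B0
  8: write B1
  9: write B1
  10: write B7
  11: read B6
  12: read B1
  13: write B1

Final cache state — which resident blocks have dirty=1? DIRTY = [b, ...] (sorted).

0: W B4 -> L0 miss  d=D]
1: W B4 -> L0 hit  d=D]
2: R B0 -> L0 miss wb->B4  d=-]
3: W B4 -> L0 miss  d=D]
4: W B0 -> L0 miss wb->B4  d=D]
5: R B0 -> L0 hit  d=D]
6: R B6 -> L2 miss  d=-]
7: W B0 -> L0 hit  d=D]
8: W B1 -> L1 miss  d=D]
9: W B1 -> L1 hit  d=D]
10: W B7 -> L3 miss  d=D]
11: R B6 -> L2 hit  d=-]
12: R B1 -> L1 hit  d=D]
13: W B1 -> L1 hit  d=D]

DIRTY = [0, 1, 7]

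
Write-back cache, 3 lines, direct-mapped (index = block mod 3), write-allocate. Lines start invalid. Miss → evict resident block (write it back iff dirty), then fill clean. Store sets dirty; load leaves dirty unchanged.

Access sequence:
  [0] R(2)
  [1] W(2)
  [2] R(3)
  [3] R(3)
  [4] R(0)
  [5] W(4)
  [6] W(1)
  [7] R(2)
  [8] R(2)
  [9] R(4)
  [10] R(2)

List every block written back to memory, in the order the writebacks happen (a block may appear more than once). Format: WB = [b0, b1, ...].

WB = [4, 1]

0: R B2 → L2 miss [-]
1: W B2 → L2 hit [D]
2: R B3 → L0 miss [-]
3: R B3 → L0 hit [-]
4: R B0 → L0 miss [-]
5: W B4 → L1 miss [D]
6: W B1 → L1 miss wb→B4 [D]
7: R B2 → L2 hit [D]
8: R B2 → L2 hit [D]
9: R B4 → L1 miss wb→B1 [-]
10: R B2 → L2 hit [D]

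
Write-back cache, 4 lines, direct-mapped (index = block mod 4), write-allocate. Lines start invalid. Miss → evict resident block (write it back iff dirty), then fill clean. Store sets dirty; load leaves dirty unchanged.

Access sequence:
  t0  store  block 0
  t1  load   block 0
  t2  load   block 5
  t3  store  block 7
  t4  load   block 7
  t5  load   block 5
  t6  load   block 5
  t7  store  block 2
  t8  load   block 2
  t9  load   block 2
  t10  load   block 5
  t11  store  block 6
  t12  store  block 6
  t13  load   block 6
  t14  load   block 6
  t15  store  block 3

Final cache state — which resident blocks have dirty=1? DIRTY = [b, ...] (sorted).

0: W B0 -> L0 miss  d=D]
1: R B0 -> L0 hit  d=D]
2: R B5 -> L1 miss  d=-]
3: W B7 -> L3 miss  d=D]
4: R B7 -> L3 hit  d=D]
5: R B5 -> L1 hit  d=-]
6: R B5 -> L1 hit  d=-]
7: W B2 -> L2 miss  d=D]
8: R B2 -> L2 hit  d=D]
9: R B2 -> L2 hit  d=D]
10: R B5 -> L1 hit  d=-]
11: W B6 -> L2 miss wb->B2  d=D]
12: W B6 -> L2 hit  d=D]
13: R B6 -> L2 hit  d=D]
14: R B6 -> L2 hit  d=D]
15: W B3 -> L3 miss wb->B7  d=D]

DIRTY = [0, 3, 6]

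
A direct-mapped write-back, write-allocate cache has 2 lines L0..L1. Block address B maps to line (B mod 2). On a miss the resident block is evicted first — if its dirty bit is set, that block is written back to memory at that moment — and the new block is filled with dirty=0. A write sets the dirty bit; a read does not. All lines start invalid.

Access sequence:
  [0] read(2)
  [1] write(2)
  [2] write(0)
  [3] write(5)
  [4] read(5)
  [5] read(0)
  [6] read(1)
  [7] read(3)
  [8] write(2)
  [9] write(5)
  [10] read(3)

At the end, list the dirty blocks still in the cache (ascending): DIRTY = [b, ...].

DIRTY = [2]

0: R B2 -> L0 miss  d=-]
1: W B2 -> L0 hit  d=D]
2: W B0 -> L0 miss wb->B2  d=D]
3: W B5 -> L1 miss  d=D]
4: R B5 -> L1 hit  d=D]
5: R B0 -> L0 hit  d=D]
6: R B1 -> L1 miss wb->B5  d=-]
7: R B3 -> L1 miss  d=-]
8: W B2 -> L0 miss wb->B0  d=D]
9: W B5 -> L1 miss  d=D]
10: R B3 -> L1 miss wb->B5  d=-]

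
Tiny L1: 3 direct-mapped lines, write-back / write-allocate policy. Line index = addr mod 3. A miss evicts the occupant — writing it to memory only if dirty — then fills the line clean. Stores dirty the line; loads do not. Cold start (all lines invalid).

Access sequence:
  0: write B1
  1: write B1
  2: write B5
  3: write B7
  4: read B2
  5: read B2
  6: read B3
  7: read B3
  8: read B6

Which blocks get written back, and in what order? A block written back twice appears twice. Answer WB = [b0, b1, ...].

0: W B1 -> L1 miss  d=D]
1: W B1 -> L1 hit  d=D]
2: W B5 -> L2 miss  d=D]
3: W B7 -> L1 miss wb->B1  d=D]
4: R B2 -> L2 miss wb->B5  d=-]
5: R B2 -> L2 hit  d=-]
6: R B3 -> L0 miss  d=-]
7: R B3 -> L0 hit  d=-]
8: R B6 -> L0 miss  d=-]

WB = [1, 5]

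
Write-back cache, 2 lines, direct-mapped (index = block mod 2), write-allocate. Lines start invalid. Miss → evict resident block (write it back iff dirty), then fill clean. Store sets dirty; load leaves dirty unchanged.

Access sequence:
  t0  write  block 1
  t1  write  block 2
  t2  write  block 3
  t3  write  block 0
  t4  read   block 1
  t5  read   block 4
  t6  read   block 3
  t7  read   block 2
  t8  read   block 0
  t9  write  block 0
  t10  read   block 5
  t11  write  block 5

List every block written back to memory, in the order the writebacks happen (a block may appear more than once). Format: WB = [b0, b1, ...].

  0 | W B1 → L1 miss [D]
  1 | W B2 → L0 miss [D]
  2 | W B3 → L1 miss wb→B1 [D]
  3 | W B0 → L0 miss wb→B2 [D]
  4 | R B1 → L1 miss wb→B3 [-]
  5 | R B4 → L0 miss wb→B0 [-]
  6 | R B3 → L1 miss [-]
  7 | R B2 → L0 miss [-]
  8 | R B0 → L0 miss [-]
  9 | W B0 → L0 hit [D]
  10 | R B5 → L1 miss [-]
  11 | W B5 → L1 hit [D]

WB = [1, 2, 3, 0]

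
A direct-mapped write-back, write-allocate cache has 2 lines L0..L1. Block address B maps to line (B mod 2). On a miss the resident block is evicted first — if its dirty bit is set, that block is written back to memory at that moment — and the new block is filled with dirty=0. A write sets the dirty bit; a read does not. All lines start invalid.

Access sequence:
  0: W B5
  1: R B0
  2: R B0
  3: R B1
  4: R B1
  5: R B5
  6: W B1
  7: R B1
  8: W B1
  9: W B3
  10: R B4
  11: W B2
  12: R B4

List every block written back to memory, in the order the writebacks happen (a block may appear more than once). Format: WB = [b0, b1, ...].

  0 | W B5 → L1 miss [D]
  1 | R B0 → L0 miss [-]
  2 | R B0 → L0 hit [-]
  3 | R B1 → L1 miss wb→B5 [-]
  4 | R B1 → L1 hit [-]
  5 | R B5 → L1 miss [-]
  6 | W B1 → L1 miss [D]
  7 | R B1 → L1 hit [D]
  8 | W B1 → L1 hit [D]
  9 | W B3 → L1 miss wb→B1 [D]
  10 | R B4 → L0 miss [-]
  11 | W B2 → L0 miss [D]
  12 | R B4 → L0 miss wb→B2 [-]

WB = [5, 1, 2]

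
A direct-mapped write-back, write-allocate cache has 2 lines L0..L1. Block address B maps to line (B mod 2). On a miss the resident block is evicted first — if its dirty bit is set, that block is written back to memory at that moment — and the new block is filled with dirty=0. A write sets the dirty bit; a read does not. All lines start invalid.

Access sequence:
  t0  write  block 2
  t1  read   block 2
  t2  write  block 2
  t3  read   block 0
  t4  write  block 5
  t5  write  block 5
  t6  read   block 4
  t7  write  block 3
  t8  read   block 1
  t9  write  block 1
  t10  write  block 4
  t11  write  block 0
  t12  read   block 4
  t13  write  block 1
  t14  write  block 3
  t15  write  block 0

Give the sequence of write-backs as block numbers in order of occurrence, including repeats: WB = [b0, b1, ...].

WB = [2, 5, 3, 4, 0, 1]

  0 | W B2 → L0 miss [D]
  1 | R B2 → L0 hit [D]
  2 | W B2 → L0 hit [D]
  3 | R B0 → L0 miss wb→B2 [-]
  4 | W B5 → L1 miss [D]
  5 | W B5 → L1 hit [D]
  6 | R B4 → L0 miss [-]
  7 | W B3 → L1 miss wb→B5 [D]
  8 | R B1 → L1 miss wb→B3 [-]
  9 | W B1 → L1 hit [D]
  10 | W B4 → L0 hit [D]
  11 | W B0 → L0 miss wb→B4 [D]
  12 | R B4 → L0 miss wb→B0 [-]
  13 | W B1 → L1 hit [D]
  14 | W B3 → L1 miss wb→B1 [D]
  15 | W B0 → L0 miss [D]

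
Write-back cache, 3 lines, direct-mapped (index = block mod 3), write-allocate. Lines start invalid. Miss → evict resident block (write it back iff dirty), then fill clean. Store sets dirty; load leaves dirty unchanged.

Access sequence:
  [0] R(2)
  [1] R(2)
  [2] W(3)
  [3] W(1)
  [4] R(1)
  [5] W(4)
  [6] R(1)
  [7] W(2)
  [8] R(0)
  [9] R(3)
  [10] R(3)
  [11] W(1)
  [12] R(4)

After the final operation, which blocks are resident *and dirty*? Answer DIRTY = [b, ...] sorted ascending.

0: R B2 → L2 miss [-]
1: R B2 → L2 hit [-]
2: W B3 → L0 miss [D]
3: W B1 → L1 miss [D]
4: R B1 → L1 hit [D]
5: W B4 → L1 miss wb→B1 [D]
6: R B1 → L1 miss wb→B4 [-]
7: W B2 → L2 hit [D]
8: R B0 → L0 miss wb→B3 [-]
9: R B3 → L0 miss [-]
10: R B3 → L0 hit [-]
11: W B1 → L1 hit [D]
12: R B4 → L1 miss wb→B1 [-]

DIRTY = [2]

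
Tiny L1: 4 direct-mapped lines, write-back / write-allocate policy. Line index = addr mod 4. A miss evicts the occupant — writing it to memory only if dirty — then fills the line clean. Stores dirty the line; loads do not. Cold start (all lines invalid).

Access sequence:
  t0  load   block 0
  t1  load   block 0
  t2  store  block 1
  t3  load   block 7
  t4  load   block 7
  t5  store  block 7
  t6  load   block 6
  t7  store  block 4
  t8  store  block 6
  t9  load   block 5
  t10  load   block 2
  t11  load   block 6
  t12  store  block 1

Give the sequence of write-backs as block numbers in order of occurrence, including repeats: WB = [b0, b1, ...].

0: R B0 -> L0 miss  d=-]
1: R B0 -> L0 hit  d=-]
2: W B1 -> L1 miss  d=D]
3: R B7 -> L3 miss  d=-]
4: R B7 -> L3 hit  d=-]
5: W B7 -> L3 hit  d=D]
6: R B6 -> L2 miss  d=-]
7: W B4 -> L0 miss  d=D]
8: W B6 -> L2 hit  d=D]
9: R B5 -> L1 miss wb->B1  d=-]
10: R B2 -> L2 miss wb->B6  d=-]
11: R B6 -> L2 miss  d=-]
12: W B1 -> L1 miss  d=D]

WB = [1, 6]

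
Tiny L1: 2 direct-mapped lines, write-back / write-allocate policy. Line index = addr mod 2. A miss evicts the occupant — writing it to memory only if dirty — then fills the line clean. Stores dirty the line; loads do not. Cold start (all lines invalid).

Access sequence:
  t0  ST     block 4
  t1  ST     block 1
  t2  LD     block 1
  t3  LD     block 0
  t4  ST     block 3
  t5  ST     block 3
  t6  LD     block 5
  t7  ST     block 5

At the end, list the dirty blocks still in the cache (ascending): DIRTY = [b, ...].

DIRTY = [5]

0: W B4 -> L0 miss  d=D]
1: W B1 -> L1 miss  d=D]
2: R B1 -> L1 hit  d=D]
3: R B0 -> L0 miss wb->B4  d=-]
4: W B3 -> L1 miss wb->B1  d=D]
5: W B3 -> L1 hit  d=D]
6: R B5 -> L1 miss wb->B3  d=-]
7: W B5 -> L1 hit  d=D]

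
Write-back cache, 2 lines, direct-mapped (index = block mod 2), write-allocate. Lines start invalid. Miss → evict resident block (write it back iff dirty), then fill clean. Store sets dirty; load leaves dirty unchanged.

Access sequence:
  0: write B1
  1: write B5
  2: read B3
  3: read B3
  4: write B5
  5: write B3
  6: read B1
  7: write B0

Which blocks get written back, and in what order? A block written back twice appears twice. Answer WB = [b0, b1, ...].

WB = [1, 5, 5, 3]

0: W B1 → L1 miss [D]
1: W B5 → L1 miss wb→B1 [D]
2: R B3 → L1 miss wb→B5 [-]
3: R B3 → L1 hit [-]
4: W B5 → L1 miss [D]
5: W B3 → L1 miss wb→B5 [D]
6: R B1 → L1 miss wb→B3 [-]
7: W B0 → L0 miss [D]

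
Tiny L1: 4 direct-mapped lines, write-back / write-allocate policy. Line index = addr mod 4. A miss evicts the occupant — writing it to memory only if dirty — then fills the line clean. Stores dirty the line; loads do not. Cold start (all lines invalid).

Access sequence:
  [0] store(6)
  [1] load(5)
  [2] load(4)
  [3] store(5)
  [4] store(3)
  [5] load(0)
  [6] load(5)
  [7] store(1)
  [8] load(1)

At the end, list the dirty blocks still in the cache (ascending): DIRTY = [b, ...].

DIRTY = [1, 3, 6]

0: W B6 → L2 miss [D]
1: R B5 → L1 miss [-]
2: R B4 → L0 miss [-]
3: W B5 → L1 hit [D]
4: W B3 → L3 miss [D]
5: R B0 → L0 miss [-]
6: R B5 → L1 hit [D]
7: W B1 → L1 miss wb→B5 [D]
8: R B1 → L1 hit [D]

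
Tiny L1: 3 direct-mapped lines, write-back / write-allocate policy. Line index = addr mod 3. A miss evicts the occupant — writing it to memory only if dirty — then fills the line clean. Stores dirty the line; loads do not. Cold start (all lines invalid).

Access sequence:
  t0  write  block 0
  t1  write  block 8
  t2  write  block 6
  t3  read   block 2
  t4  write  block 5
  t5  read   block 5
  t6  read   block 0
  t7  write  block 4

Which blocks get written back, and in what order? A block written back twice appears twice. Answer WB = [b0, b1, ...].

0: W B0 → L0 miss [D]
1: W B8 → L2 miss [D]
2: W B6 → L0 miss wb→B0 [D]
3: R B2 → L2 miss wb→B8 [-]
4: W B5 → L2 miss [D]
5: R B5 → L2 hit [D]
6: R B0 → L0 miss wb→B6 [-]
7: W B4 → L1 miss [D]

WB = [0, 8, 6]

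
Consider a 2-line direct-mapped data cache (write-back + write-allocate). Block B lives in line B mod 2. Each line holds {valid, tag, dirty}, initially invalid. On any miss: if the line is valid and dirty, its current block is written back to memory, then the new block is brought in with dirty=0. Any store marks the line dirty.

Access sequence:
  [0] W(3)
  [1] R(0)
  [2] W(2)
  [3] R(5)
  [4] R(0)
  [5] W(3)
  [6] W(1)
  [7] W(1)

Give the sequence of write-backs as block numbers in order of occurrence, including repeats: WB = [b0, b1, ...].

WB = [3, 2, 3]

0: W B3 → L1 miss [D]
1: R B0 → L0 miss [-]
2: W B2 → L0 miss [D]
3: R B5 → L1 miss wb→B3 [-]
4: R B0 → L0 miss wb→B2 [-]
5: W B3 → L1 miss [D]
6: W B1 → L1 miss wb→B3 [D]
7: W B1 → L1 hit [D]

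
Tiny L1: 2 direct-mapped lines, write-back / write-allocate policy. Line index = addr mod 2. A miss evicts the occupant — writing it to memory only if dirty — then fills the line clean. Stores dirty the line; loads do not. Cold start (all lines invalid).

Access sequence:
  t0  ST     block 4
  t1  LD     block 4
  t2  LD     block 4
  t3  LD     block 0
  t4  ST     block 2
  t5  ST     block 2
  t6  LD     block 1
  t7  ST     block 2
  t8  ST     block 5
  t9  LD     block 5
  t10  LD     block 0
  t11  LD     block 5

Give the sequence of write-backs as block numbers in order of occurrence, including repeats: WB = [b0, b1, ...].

WB = [4, 2]

0: W B4 → L0 miss [D]
1: R B4 → L0 hit [D]
2: R B4 → L0 hit [D]
3: R B0 → L0 miss wb→B4 [-]
4: W B2 → L0 miss [D]
5: W B2 → L0 hit [D]
6: R B1 → L1 miss [-]
7: W B2 → L0 hit [D]
8: W B5 → L1 miss [D]
9: R B5 → L1 hit [D]
10: R B0 → L0 miss wb→B2 [-]
11: R B5 → L1 hit [D]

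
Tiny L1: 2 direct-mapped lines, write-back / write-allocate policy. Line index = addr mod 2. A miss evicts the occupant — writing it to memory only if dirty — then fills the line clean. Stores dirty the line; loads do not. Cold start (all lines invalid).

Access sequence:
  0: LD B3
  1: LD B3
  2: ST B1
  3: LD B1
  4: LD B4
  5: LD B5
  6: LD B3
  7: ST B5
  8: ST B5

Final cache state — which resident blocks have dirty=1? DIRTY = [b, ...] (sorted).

DIRTY = [5]

0: R B3 → L1 miss [-]
1: R B3 → L1 hit [-]
2: W B1 → L1 miss [D]
3: R B1 → L1 hit [D]
4: R B4 → L0 miss [-]
5: R B5 → L1 miss wb→B1 [-]
6: R B3 → L1 miss [-]
7: W B5 → L1 miss [D]
8: W B5 → L1 hit [D]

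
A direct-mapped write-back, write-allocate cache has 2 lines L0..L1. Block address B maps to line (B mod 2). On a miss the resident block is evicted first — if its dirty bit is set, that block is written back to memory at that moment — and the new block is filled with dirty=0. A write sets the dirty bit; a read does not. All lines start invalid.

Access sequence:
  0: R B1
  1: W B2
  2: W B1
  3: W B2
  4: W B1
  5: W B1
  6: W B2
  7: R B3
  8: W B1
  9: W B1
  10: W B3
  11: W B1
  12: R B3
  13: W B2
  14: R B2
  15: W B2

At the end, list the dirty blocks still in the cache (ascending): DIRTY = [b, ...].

  0 | R B1 → L1 miss [-]
  1 | W B2 → L0 miss [D]
  2 | W B1 → L1 hit [D]
  3 | W B2 → L0 hit [D]
  4 | W B1 → L1 hit [D]
  5 | W B1 → L1 hit [D]
  6 | W B2 → L0 hit [D]
  7 | R B3 → L1 miss wb→B1 [-]
  8 | W B1 → L1 miss [D]
  9 | W B1 → L1 hit [D]
  10 | W B3 → L1 miss wb→B1 [D]
  11 | W B1 → L1 miss wb→B3 [D]
  12 | R B3 → L1 miss wb→B1 [-]
  13 | W B2 → L0 hit [D]
  14 | R B2 → L0 hit [D]
  15 | W B2 → L0 hit [D]

DIRTY = [2]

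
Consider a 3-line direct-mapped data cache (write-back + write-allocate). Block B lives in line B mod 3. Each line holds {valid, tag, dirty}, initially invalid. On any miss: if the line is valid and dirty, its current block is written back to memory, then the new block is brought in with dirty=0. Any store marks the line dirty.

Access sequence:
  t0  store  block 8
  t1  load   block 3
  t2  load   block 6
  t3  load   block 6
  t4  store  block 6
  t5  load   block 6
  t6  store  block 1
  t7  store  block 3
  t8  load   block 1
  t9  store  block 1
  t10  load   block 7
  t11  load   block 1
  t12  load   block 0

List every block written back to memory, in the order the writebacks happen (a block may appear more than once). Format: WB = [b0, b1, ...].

WB = [6, 1, 3]

0: W B8 -> L2 miss  d=D]
1: R B3 -> L0 miss  d=-]
2: R B6 -> L0 miss  d=-]
3: R B6 -> L0 hit  d=-]
4: W B6 -> L0 hit  d=D]
5: R B6 -> L0 hit  d=D]
6: W B1 -> L1 miss  d=D]
7: W B3 -> L0 miss wb->B6  d=D]
8: R B1 -> L1 hit  d=D]
9: W B1 -> L1 hit  d=D]
10: R B7 -> L1 miss wb->B1  d=-]
11: R B1 -> L1 miss  d=-]
12: R B0 -> L0 miss wb->B3  d=-]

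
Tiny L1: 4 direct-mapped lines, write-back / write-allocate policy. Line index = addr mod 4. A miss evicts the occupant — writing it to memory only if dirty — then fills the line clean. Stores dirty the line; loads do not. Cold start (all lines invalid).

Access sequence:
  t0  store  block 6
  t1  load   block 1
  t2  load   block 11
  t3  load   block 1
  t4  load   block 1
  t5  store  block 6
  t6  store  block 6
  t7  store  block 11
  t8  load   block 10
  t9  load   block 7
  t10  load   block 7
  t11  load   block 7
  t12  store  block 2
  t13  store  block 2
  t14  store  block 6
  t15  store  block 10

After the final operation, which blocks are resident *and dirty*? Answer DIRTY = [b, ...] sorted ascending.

DIRTY = [10]

0: W B6 → L2 miss [D]
1: R B1 → L1 miss [-]
2: R B11 → L3 miss [-]
3: R B1 → L1 hit [-]
4: R B1 → L1 hit [-]
5: W B6 → L2 hit [D]
6: W B6 → L2 hit [D]
7: W B11 → L3 hit [D]
8: R B10 → L2 miss wb→B6 [-]
9: R B7 → L3 miss wb→B11 [-]
10: R B7 → L3 hit [-]
11: R B7 → L3 hit [-]
12: W B2 → L2 miss [D]
13: W B2 → L2 hit [D]
14: W B6 → L2 miss wb→B2 [D]
15: W B10 → L2 miss wb→B6 [D]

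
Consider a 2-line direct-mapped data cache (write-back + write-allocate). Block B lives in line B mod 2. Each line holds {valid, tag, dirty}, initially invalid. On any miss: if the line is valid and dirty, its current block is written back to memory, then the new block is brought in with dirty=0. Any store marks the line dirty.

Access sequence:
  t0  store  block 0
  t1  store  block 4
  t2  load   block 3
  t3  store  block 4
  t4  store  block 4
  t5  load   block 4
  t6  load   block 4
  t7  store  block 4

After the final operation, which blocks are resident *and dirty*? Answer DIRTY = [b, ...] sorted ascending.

0: W B0 → L0 miss [D]
1: W B4 → L0 miss wb→B0 [D]
2: R B3 → L1 miss [-]
3: W B4 → L0 hit [D]
4: W B4 → L0 hit [D]
5: R B4 → L0 hit [D]
6: R B4 → L0 hit [D]
7: W B4 → L0 hit [D]

DIRTY = [4]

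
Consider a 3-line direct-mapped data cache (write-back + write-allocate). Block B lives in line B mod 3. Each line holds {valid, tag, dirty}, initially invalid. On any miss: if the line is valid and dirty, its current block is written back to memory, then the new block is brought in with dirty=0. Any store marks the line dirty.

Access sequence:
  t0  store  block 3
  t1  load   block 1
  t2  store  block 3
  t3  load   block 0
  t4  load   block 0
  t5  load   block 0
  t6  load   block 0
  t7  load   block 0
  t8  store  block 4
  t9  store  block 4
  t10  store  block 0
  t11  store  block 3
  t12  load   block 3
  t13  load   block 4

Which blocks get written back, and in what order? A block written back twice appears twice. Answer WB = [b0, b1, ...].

0: W B3 -> L0 miss  d=D]
1: R B1 -> L1 miss  d=-]
2: W B3 -> L0 hit  d=D]
3: R B0 -> L0 miss wb->B3  d=-]
4: R B0 -> L0 hit  d=-]
5: R B0 -> L0 hit  d=-]
6: R B0 -> L0 hit  d=-]
7: R B0 -> L0 hit  d=-]
8: W B4 -> L1 miss  d=D]
9: W B4 -> L1 hit  d=D]
10: W B0 -> L0 hit  d=D]
11: W B3 -> L0 miss wb->B0  d=D]
12: R B3 -> L0 hit  d=D]
13: R B4 -> L1 hit  d=D]

WB = [3, 0]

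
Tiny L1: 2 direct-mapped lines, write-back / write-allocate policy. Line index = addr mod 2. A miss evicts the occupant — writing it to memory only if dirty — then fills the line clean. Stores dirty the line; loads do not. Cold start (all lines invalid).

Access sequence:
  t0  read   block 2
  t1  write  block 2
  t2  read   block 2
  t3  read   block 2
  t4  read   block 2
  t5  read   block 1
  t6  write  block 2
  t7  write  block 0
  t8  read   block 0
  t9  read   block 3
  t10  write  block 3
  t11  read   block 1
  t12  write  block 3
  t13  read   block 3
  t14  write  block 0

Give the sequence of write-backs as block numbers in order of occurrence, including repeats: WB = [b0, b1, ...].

0: R B2 → L0 miss [-]
1: W B2 → L0 hit [D]
2: R B2 → L0 hit [D]
3: R B2 → L0 hit [D]
4: R B2 → L0 hit [D]
5: R B1 → L1 miss [-]
6: W B2 → L0 hit [D]
7: W B0 → L0 miss wb→B2 [D]
8: R B0 → L0 hit [D]
9: R B3 → L1 miss [-]
10: W B3 → L1 hit [D]
11: R B1 → L1 miss wb→B3 [-]
12: W B3 → L1 miss [D]
13: R B3 → L1 hit [D]
14: W B0 → L0 hit [D]

WB = [2, 3]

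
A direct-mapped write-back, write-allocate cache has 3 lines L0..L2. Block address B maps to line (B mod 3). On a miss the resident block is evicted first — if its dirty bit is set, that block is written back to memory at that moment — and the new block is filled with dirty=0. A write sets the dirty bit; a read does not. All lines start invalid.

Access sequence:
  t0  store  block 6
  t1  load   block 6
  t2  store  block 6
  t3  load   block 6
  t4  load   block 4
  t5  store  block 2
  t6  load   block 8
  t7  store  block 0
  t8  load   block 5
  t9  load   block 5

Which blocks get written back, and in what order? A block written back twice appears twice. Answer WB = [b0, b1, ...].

  0 | W B6 → L0 miss [D]
  1 | R B6 → L0 hit [D]
  2 | W B6 → L0 hit [D]
  3 | R B6 → L0 hit [D]
  4 | R B4 → L1 miss [-]
  5 | W B2 → L2 miss [D]
  6 | R B8 → L2 miss wb→B2 [-]
  7 | W B0 → L0 miss wb→B6 [D]
  8 | R B5 → L2 miss [-]
  9 | R B5 → L2 hit [-]

WB = [2, 6]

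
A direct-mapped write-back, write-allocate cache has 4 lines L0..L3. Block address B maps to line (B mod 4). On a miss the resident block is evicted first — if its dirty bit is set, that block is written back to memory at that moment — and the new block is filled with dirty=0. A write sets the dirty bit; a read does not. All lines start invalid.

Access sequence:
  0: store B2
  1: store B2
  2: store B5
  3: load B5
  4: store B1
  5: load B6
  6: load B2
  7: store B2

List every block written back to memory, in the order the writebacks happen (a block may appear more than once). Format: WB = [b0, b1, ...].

  0 | W B2 → L2 miss [D]
  1 | W B2 → L2 hit [D]
  2 | W B5 → L1 miss [D]
  3 | R B5 → L1 hit [D]
  4 | W B1 → L1 miss wb→B5 [D]
  5 | R B6 → L2 miss wb→B2 [-]
  6 | R B2 → L2 miss [-]
  7 | W B2 → L2 hit [D]

WB = [5, 2]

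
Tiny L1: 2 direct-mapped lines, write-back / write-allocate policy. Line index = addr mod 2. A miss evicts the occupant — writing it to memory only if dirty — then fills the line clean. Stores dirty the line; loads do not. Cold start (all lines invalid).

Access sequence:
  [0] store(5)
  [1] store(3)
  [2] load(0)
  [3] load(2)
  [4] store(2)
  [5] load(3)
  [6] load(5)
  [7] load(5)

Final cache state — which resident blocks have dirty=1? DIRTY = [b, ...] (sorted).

  0 | W B5 → L1 miss [D]
  1 | W B3 → L1 miss wb→B5 [D]
  2 | R B0 → L0 miss [-]
  3 | R B2 → L0 miss [-]
  4 | W B2 → L0 hit [D]
  5 | R B3 → L1 hit [D]
  6 | R B5 → L1 miss wb→B3 [-]
  7 | R B5 → L1 hit [-]

DIRTY = [2]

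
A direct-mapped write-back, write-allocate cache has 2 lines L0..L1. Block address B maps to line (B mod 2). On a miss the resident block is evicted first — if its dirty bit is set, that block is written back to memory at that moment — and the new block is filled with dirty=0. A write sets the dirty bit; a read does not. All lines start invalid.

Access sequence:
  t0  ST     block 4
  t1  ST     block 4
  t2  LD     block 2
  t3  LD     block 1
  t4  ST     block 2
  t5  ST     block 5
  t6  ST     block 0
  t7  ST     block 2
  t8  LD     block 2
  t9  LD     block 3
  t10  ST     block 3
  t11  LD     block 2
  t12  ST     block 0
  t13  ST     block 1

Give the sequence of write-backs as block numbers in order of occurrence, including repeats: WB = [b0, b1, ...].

0: W B4 → L0 miss [D]
1: W B4 → L0 hit [D]
2: R B2 → L0 miss wb→B4 [-]
3: R B1 → L1 miss [-]
4: W B2 → L0 hit [D]
5: W B5 → L1 miss [D]
6: W B0 → L0 miss wb→B2 [D]
7: W B2 → L0 miss wb→B0 [D]
8: R B2 → L0 hit [D]
9: R B3 → L1 miss wb→B5 [-]
10: W B3 → L1 hit [D]
11: R B2 → L0 hit [D]
12: W B0 → L0 miss wb→B2 [D]
13: W B1 → L1 miss wb→B3 [D]

WB = [4, 2, 0, 5, 2, 3]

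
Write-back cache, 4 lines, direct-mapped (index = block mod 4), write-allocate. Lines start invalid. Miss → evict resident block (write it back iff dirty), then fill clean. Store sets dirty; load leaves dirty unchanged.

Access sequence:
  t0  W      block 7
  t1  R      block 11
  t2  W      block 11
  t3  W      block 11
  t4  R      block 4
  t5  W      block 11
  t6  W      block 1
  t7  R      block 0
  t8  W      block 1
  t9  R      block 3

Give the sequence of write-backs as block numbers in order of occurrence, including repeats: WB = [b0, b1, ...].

0: W B7 -> L3 miss  d=D]
1: R B11 -> L3 miss wb->B7  d=-]
2: W B11 -> L3 hit  d=D]
3: W B11 -> L3 hit  d=D]
4: R B4 -> L0 miss  d=-]
5: W B11 -> L3 hit  d=D]
6: W B1 -> L1 miss  d=D]
7: R B0 -> L0 miss  d=-]
8: W B1 -> L1 hit  d=D]
9: R B3 -> L3 miss wb->B11  d=-]

WB = [7, 11]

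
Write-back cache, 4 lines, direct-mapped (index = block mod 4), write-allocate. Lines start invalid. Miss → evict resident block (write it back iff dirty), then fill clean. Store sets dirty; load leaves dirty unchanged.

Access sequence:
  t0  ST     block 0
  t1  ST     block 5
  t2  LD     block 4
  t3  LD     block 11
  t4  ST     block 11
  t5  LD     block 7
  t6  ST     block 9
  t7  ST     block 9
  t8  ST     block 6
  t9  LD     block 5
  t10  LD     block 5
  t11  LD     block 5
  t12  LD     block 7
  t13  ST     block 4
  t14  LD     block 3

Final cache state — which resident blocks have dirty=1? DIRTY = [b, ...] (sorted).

DIRTY = [4, 6]

0: W B0 -> L0 miss  d=D]
1: W B5 -> L1 miss  d=D]
2: R B4 -> L0 miss wb->B0  d=-]
3: R B11 -> L3 miss  d=-]
4: W B11 -> L3 hit  d=D]
5: R B7 -> L3 miss wb->B11  d=-]
6: W B9 -> L1 miss wb->B5  d=D]
7: W B9 -> L1 hit  d=D]
8: W B6 -> L2 miss  d=D]
9: R B5 -> L1 miss wb->B9  d=-]
10: R B5 -> L1 hit  d=-]
11: R B5 -> L1 hit  d=-]
12: R B7 -> L3 hit  d=-]
13: W B4 -> L0 hit  d=D]
14: R B3 -> L3 miss  d=-]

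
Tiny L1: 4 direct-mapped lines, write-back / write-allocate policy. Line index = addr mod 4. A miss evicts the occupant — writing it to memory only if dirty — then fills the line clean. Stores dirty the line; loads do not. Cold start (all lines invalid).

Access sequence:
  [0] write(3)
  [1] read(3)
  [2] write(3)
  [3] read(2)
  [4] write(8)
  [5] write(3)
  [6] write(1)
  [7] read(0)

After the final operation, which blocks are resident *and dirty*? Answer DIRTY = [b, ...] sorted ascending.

DIRTY = [1, 3]

0: W B3 → L3 miss [D]
1: R B3 → L3 hit [D]
2: W B3 → L3 hit [D]
3: R B2 → L2 miss [-]
4: W B8 → L0 miss [D]
5: W B3 → L3 hit [D]
6: W B1 → L1 miss [D]
7: R B0 → L0 miss wb→B8 [-]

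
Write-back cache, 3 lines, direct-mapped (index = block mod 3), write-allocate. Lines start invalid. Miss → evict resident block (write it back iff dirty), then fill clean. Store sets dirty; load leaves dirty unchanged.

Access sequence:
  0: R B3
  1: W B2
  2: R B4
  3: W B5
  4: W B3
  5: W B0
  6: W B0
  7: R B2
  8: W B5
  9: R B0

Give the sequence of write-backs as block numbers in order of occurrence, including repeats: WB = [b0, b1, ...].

  0 | R B3 → L0 miss [-]
  1 | W B2 → L2 miss [D]
  2 | R B4 → L1 miss [-]
  3 | W B5 → L2 miss wb→B2 [D]
  4 | W B3 → L0 hit [D]
  5 | W B0 → L0 miss wb→B3 [D]
  6 | W B0 → L0 hit [D]
  7 | R B2 → L2 miss wb→B5 [-]
  8 | W B5 → L2 miss [D]
  9 | R B0 → L0 hit [D]

WB = [2, 3, 5]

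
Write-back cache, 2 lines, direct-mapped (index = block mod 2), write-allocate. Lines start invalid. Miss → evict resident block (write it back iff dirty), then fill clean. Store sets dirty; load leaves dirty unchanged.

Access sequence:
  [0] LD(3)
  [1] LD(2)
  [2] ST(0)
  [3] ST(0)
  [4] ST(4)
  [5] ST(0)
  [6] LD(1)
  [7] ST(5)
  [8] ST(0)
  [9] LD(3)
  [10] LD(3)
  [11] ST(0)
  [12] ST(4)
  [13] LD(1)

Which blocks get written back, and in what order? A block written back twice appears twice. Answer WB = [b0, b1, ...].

0: R B3 → L1 miss [-]
1: R B2 → L0 miss [-]
2: W B0 → L0 miss [D]
3: W B0 → L0 hit [D]
4: W B4 → L0 miss wb→B0 [D]
5: W B0 → L0 miss wb→B4 [D]
6: R B1 → L1 miss [-]
7: W B5 → L1 miss [D]
8: W B0 → L0 hit [D]
9: R B3 → L1 miss wb→B5 [-]
10: R B3 → L1 hit [-]
11: W B0 → L0 hit [D]
12: W B4 → L0 miss wb→B0 [D]
13: R B1 → L1 miss [-]

WB = [0, 4, 5, 0]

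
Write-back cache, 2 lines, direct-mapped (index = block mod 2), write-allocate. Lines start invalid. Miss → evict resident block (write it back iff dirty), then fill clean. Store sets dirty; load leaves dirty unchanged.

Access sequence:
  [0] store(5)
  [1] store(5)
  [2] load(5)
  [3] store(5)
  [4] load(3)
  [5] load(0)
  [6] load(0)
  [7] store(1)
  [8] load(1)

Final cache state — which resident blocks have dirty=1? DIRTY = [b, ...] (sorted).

0: W B5 -> L1 miss  d=D]
1: W B5 -> L1 hit  d=D]
2: R B5 -> L1 hit  d=D]
3: W B5 -> L1 hit  d=D]
4: R B3 -> L1 miss wb->B5  d=-]
5: R B0 -> L0 miss  d=-]
6: R B0 -> L0 hit  d=-]
7: W B1 -> L1 miss  d=D]
8: R B1 -> L1 hit  d=D]

DIRTY = [1]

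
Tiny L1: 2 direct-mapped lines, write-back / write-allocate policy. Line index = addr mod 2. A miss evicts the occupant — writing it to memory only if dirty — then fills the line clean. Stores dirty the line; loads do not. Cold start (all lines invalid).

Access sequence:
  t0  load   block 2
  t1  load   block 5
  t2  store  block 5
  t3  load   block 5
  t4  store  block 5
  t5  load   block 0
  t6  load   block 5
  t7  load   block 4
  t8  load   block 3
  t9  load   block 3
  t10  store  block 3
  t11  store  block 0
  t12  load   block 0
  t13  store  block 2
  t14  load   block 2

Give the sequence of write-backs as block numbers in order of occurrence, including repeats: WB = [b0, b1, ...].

  0 | R B2 → L0 miss [-]
  1 | R B5 → L1 miss [-]
  2 | W B5 → L1 hit [D]
  3 | R B5 → L1 hit [D]
  4 | W B5 → L1 hit [D]
  5 | R B0 → L0 miss [-]
  6 | R B5 → L1 hit [D]
  7 | R B4 → L0 miss [-]
  8 | R B3 → L1 miss wb→B5 [-]
  9 | R B3 → L1 hit [-]
  10 | W B3 → L1 hit [D]
  11 | W B0 → L0 miss [D]
  12 | R B0 → L0 hit [D]
  13 | W B2 → L0 miss wb→B0 [D]
  14 | R B2 → L0 hit [D]

WB = [5, 0]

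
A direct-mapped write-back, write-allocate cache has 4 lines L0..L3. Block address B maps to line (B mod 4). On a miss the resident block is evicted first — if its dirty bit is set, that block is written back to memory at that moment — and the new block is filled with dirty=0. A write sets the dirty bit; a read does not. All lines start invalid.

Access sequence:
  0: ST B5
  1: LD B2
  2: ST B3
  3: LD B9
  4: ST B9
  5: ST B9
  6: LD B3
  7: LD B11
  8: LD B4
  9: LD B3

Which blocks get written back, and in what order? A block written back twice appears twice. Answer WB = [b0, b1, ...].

WB = [5, 3]

0: W B5 -> L1 miss  d=D]
1: R B2 -> L2 miss  d=-]
2: W B3 -> L3 miss  d=D]
3: R B9 -> L1 miss wb->B5  d=-]
4: W B9 -> L1 hit  d=D]
5: W B9 -> L1 hit  d=D]
6: R B3 -> L3 hit  d=D]
7: R B11 -> L3 miss wb->B3  d=-]
8: R B4 -> L0 miss  d=-]
9: R B3 -> L3 miss  d=-]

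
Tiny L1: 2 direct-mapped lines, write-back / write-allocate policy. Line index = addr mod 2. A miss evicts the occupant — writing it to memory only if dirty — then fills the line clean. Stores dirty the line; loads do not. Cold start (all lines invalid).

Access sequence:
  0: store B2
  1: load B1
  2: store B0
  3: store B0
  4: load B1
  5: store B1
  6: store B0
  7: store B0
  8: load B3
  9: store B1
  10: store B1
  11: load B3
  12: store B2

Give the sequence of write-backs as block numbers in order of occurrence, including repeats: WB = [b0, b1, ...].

0: W B2 → L0 miss [D]
1: R B1 → L1 miss [-]
2: W B0 → L0 miss wb→B2 [D]
3: W B0 → L0 hit [D]
4: R B1 → L1 hit [-]
5: W B1 → L1 hit [D]
6: W B0 → L0 hit [D]
7: W B0 → L0 hit [D]
8: R B3 → L1 miss wb→B1 [-]
9: W B1 → L1 miss [D]
10: W B1 → L1 hit [D]
11: R B3 → L1 miss wb→B1 [-]
12: W B2 → L0 miss wb→B0 [D]

WB = [2, 1, 1, 0]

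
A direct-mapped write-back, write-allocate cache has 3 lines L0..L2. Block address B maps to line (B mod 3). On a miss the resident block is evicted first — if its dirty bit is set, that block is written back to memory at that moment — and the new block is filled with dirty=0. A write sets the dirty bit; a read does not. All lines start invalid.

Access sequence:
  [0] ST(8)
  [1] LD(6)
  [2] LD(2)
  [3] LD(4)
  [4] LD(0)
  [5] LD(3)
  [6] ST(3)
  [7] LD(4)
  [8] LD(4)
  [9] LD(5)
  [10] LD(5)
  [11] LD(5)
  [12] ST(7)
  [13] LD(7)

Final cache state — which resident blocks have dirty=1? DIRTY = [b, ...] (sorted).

0: W B8 → L2 miss [D]
1: R B6 → L0 miss [-]
2: R B2 → L2 miss wb→B8 [-]
3: R B4 → L1 miss [-]
4: R B0 → L0 miss [-]
5: R B3 → L0 miss [-]
6: W B3 → L0 hit [D]
7: R B4 → L1 hit [-]
8: R B4 → L1 hit [-]
9: R B5 → L2 miss [-]
10: R B5 → L2 hit [-]
11: R B5 → L2 hit [-]
12: W B7 → L1 miss [D]
13: R B7 → L1 hit [D]

DIRTY = [3, 7]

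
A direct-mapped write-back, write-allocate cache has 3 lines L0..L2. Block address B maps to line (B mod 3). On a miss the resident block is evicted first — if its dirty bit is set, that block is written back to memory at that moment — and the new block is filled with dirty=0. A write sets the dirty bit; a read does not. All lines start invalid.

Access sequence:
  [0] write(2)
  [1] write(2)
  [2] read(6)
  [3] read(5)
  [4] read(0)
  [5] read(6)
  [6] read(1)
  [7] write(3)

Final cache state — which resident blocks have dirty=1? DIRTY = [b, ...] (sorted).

  0 | W B2 → L2 miss [D]
  1 | W B2 → L2 hit [D]
  2 | R B6 → L0 miss [-]
  3 | R B5 → L2 miss wb→B2 [-]
  4 | R B0 → L0 miss [-]
  5 | R B6 → L0 miss [-]
  6 | R B1 → L1 miss [-]
  7 | W B3 → L0 miss [D]

DIRTY = [3]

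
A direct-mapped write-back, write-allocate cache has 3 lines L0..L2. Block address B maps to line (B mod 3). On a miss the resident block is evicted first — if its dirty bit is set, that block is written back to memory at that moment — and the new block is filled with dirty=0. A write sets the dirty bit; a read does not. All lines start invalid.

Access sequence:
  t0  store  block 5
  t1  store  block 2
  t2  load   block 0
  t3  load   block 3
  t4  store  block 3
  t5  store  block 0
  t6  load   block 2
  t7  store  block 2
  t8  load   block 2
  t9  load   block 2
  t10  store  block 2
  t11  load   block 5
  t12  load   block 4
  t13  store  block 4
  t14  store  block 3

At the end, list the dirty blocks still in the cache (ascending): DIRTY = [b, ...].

DIRTY = [3, 4]

  0 | W B5 → L2 miss [D]
  1 | W B2 → L2 miss wb→B5 [D]
  2 | R B0 → L0 miss [-]
  3 | R B3 → L0 miss [-]
  4 | W B3 → L0 hit [D]
  5 | W B0 → L0 miss wb→B3 [D]
  6 | R B2 → L2 hit [D]
  7 | W B2 → L2 hit [D]
  8 | R B2 → L2 hit [D]
  9 | R B2 → L2 hit [D]
  10 | W B2 → L2 hit [D]
  11 | R B5 → L2 miss wb→B2 [-]
  12 | R B4 → L1 miss [-]
  13 | W B4 → L1 hit [D]
  14 | W B3 → L0 miss wb→B0 [D]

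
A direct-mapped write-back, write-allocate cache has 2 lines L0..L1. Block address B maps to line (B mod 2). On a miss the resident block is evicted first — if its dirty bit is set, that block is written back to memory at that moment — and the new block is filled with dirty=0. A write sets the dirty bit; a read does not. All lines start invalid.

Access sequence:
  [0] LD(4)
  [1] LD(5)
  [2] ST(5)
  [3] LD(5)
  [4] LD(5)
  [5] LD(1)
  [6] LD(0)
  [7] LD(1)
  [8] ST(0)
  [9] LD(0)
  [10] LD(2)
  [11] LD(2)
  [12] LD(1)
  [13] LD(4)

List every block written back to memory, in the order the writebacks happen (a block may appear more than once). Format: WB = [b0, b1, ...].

WB = [5, 0]

  0 | R B4 → L0 miss [-]
  1 | R B5 → L1 miss [-]
  2 | W B5 → L1 hit [D]
  3 | R B5 → L1 hit [D]
  4 | R B5 → L1 hit [D]
  5 | R B1 → L1 miss wb→B5 [-]
  6 | R B0 → L0 miss [-]
  7 | R B1 → L1 hit [-]
  8 | W B0 → L0 hit [D]
  9 | R B0 → L0 hit [D]
  10 | R B2 → L0 miss wb→B0 [-]
  11 | R B2 → L0 hit [-]
  12 | R B1 → L1 hit [-]
  13 | R B4 → L0 miss [-]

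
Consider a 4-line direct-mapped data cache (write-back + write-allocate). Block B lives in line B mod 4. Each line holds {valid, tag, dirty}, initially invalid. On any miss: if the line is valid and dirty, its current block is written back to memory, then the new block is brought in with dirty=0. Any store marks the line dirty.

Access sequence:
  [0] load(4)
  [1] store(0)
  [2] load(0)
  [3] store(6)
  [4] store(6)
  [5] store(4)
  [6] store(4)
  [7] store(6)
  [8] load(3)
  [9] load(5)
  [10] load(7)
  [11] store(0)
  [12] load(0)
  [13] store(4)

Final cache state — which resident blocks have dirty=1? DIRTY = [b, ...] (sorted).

0: R B4 → L0 miss [-]
1: W B0 → L0 miss [D]
2: R B0 → L0 hit [D]
3: W B6 → L2 miss [D]
4: W B6 → L2 hit [D]
5: W B4 → L0 miss wb→B0 [D]
6: W B4 → L0 hit [D]
7: W B6 → L2 hit [D]
8: R B3 → L3 miss [-]
9: R B5 → L1 miss [-]
10: R B7 → L3 miss [-]
11: W B0 → L0 miss wb→B4 [D]
12: R B0 → L0 hit [D]
13: W B4 → L0 miss wb→B0 [D]

DIRTY = [4, 6]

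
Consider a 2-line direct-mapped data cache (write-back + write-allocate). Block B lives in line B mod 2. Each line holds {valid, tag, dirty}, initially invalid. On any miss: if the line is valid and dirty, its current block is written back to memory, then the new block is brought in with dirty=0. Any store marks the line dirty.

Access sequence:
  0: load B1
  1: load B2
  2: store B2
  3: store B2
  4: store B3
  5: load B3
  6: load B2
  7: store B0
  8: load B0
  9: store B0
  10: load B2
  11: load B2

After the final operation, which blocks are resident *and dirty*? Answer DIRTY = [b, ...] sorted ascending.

0: R B1 -> L1 miss  d=-]
1: R B2 -> L0 miss  d=-]
2: W B2 -> L0 hit  d=D]
3: W B2 -> L0 hit  d=D]
4: W B3 -> L1 miss  d=D]
5: R B3 -> L1 hit  d=D]
6: R B2 -> L0 hit  d=D]
7: W B0 -> L0 miss wb->B2  d=D]
8: R B0 -> L0 hit  d=D]
9: W B0 -> L0 hit  d=D]
10: R B2 -> L0 miss wb->B0  d=-]
11: R B2 -> L0 hit  d=-]

DIRTY = [3]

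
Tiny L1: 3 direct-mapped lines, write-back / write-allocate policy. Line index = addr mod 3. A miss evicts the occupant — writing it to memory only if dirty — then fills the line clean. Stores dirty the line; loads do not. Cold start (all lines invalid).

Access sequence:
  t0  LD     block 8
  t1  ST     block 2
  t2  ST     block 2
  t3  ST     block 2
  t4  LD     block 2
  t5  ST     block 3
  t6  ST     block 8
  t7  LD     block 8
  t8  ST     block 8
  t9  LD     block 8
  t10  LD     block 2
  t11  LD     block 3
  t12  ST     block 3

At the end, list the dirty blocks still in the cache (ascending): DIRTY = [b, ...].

  0 | R B8 → L2 miss [-]
  1 | W B2 → L2 miss [D]
  2 | W B2 → L2 hit [D]
  3 | W B2 → L2 hit [D]
  4 | R B2 → L2 hit [D]
  5 | W B3 → L0 miss [D]
  6 | W B8 → L2 miss wb→B2 [D]
  7 | R B8 → L2 hit [D]
  8 | W B8 → L2 hit [D]
  9 | R B8 → L2 hit [D]
  10 | R B2 → L2 miss wb→B8 [-]
  11 | R B3 → L0 hit [D]
  12 | W B3 → L0 hit [D]

DIRTY = [3]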